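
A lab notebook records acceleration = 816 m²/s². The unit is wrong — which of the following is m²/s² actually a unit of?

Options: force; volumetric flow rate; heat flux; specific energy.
specific energy

acceleration should have units dimensionally equivalent to m / s^2 (e.g. m/s²).
The given unit 'm²/s²' reduces to m^2 / s^2. Of the listed options, that is the dimensionality of specific energy.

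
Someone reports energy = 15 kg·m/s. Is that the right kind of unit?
No

energy has SI base units: kg * m^2 / s^2
kg·m/s does NOT reduce to kg * m^2 / s^2; a valid unit for energy would be e.g. J.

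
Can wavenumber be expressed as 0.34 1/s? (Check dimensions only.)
No

wavenumber has SI base units: 1 / m
1/s does NOT reduce to 1 / m; a valid unit for wavenumber would be e.g. 1/m.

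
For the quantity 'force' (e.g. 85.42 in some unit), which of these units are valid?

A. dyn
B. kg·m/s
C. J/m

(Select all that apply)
A, C

force has SI base units: kg * m / s^2

Checking each option against kg * m / s^2:
  A. dyn: ✓ matches
  B. kg·m/s: ✗ does not match
  C. J/m: ✓ matches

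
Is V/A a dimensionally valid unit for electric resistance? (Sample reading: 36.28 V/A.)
Yes

electric resistance has SI base units: kg * m^2 / (A^2 * s^3)
V/A reduces to the same SI base units, so it is a valid unit for electric resistance.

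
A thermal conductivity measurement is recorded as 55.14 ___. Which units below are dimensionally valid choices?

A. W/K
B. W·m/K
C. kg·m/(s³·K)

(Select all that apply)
C

thermal conductivity has SI base units: kg * m / (s^3 * K)

Checking each option against kg * m / (s^3 * K):
  A. W/K: ✗ does not match
  B. W·m/K: ✗ does not match
  C. kg·m/(s³·K): ✓ matches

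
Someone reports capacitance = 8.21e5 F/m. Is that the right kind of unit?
No

capacitance has SI base units: A^2 * s^4 / (kg * m^2)
F/m does NOT reduce to A^2 * s^4 / (kg * m^2); a valid unit for capacitance would be e.g. F.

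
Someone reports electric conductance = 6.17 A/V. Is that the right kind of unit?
Yes

electric conductance has SI base units: A^2 * s^3 / (kg * m^2)
A/V reduces to the same SI base units, so it is a valid unit for electric conductance.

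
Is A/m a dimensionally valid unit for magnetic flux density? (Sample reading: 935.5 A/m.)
No

magnetic flux density has SI base units: kg / (A * s^2)
A/m does NOT reduce to kg / (A * s^2); a valid unit for magnetic flux density would be e.g. T.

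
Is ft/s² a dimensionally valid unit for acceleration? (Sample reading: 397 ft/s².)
Yes

acceleration has SI base units: m / s^2
ft/s² reduces to the same SI base units, so it is a valid unit for acceleration.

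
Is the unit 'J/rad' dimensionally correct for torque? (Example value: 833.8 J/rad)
Yes

torque has SI base units: kg * m^2 / s^2
J/rad reduces to the same SI base units, so it is a valid unit for torque.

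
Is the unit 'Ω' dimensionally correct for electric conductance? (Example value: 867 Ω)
No

electric conductance has SI base units: A^2 * s^3 / (kg * m^2)
Ω does NOT reduce to A^2 * s^3 / (kg * m^2); a valid unit for electric conductance would be e.g. S.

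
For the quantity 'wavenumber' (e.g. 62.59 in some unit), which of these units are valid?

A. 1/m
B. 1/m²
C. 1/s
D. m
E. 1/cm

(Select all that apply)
A, E

wavenumber has SI base units: 1 / m

Checking each option against 1 / m:
  A. 1/m: ✓ matches
  B. 1/m²: ✗ does not match
  C. 1/s: ✗ does not match
  D. m: ✗ does not match
  E. 1/cm: ✓ matches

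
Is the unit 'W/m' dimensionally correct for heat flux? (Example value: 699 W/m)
No

heat flux has SI base units: kg / s^3
W/m does NOT reduce to kg / s^3; a valid unit for heat flux would be e.g. W/m².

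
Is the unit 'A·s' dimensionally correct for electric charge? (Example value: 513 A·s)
Yes

electric charge has SI base units: A * s
A·s reduces to the same SI base units, so it is a valid unit for electric charge.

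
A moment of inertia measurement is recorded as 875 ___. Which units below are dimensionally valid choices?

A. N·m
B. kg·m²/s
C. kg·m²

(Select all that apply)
C

moment of inertia has SI base units: kg * m^2

Checking each option against kg * m^2:
  A. N·m: ✗ does not match
  B. kg·m²/s: ✗ does not match
  C. kg·m²: ✓ matches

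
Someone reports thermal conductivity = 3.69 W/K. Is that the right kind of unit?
No

thermal conductivity has SI base units: kg * m / (s^3 * K)
W/K does NOT reduce to kg * m / (s^3 * K); a valid unit for thermal conductivity would be e.g. W/(m·K).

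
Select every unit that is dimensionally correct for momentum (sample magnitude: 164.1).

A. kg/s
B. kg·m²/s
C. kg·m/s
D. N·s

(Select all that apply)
C, D

momentum has SI base units: kg * m / s

Checking each option against kg * m / s:
  A. kg/s: ✗ does not match
  B. kg·m²/s: ✗ does not match
  C. kg·m/s: ✓ matches
  D. N·s: ✓ matches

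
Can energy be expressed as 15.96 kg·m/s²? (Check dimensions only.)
No

energy has SI base units: kg * m^2 / s^2
kg·m/s² does NOT reduce to kg * m^2 / s^2; a valid unit for energy would be e.g. J.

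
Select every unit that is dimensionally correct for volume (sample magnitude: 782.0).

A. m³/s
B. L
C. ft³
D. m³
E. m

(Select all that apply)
B, C, D

volume has SI base units: m^3

Checking each option against m^3:
  A. m³/s: ✗ does not match
  B. L: ✓ matches
  C. ft³: ✓ matches
  D. m³: ✓ matches
  E. m: ✗ does not match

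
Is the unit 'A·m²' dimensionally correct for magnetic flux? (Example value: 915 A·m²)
No

magnetic flux has SI base units: kg * m^2 / (A * s^2)
A·m² does NOT reduce to kg * m^2 / (A * s^2); a valid unit for magnetic flux would be e.g. Wb.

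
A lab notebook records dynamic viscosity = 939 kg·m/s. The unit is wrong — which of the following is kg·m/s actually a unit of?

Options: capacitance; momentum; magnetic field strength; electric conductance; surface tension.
momentum

dynamic viscosity should have units dimensionally equivalent to kg / (m * s) (e.g. Pa·s).
The given unit 'kg·m/s' reduces to kg * m / s. Of the listed options, that is the dimensionality of momentum.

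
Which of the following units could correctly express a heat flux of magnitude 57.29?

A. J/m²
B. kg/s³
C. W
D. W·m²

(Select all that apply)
B

heat flux has SI base units: kg / s^3

Checking each option against kg / s^3:
  A. J/m²: ✗ does not match
  B. kg/s³: ✓ matches
  C. W: ✗ does not match
  D. W·m²: ✗ does not match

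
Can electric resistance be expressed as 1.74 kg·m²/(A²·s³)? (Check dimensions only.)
Yes

electric resistance has SI base units: kg * m^2 / (A^2 * s^3)
kg·m²/(A²·s³) reduces to the same SI base units, so it is a valid unit for electric resistance.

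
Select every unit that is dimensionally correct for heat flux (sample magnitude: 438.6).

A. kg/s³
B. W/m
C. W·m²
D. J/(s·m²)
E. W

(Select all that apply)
A, D

heat flux has SI base units: kg / s^3

Checking each option against kg / s^3:
  A. kg/s³: ✓ matches
  B. W/m: ✗ does not match
  C. W·m²: ✗ does not match
  D. J/(s·m²): ✓ matches
  E. W: ✗ does not match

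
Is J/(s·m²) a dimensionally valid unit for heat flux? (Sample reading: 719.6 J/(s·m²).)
Yes

heat flux has SI base units: kg / s^3
J/(s·m²) reduces to the same SI base units, so it is a valid unit for heat flux.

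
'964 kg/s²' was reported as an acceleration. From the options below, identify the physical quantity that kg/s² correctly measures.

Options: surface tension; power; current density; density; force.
surface tension

acceleration should have units dimensionally equivalent to m / s^2 (e.g. m/s²).
The given unit 'kg/s²' reduces to kg / s^2. Of the listed options, that is the dimensionality of surface tension.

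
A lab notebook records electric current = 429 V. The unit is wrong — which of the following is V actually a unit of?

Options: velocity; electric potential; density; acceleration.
electric potential

electric current should have units dimensionally equivalent to A (e.g. A).
The given unit 'V' reduces to kg * m^2 / (A * s^3). Of the listed options, that is the dimensionality of electric potential.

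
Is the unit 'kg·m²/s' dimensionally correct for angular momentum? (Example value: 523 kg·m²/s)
Yes

angular momentum has SI base units: kg * m^2 / s
kg·m²/s reduces to the same SI base units, so it is a valid unit for angular momentum.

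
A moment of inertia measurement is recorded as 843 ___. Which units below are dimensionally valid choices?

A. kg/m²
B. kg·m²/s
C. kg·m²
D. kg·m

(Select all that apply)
C

moment of inertia has SI base units: kg * m^2

Checking each option against kg * m^2:
  A. kg/m²: ✗ does not match
  B. kg·m²/s: ✗ does not match
  C. kg·m²: ✓ matches
  D. kg·m: ✗ does not match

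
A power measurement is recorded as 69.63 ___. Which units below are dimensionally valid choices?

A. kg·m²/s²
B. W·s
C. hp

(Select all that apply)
C

power has SI base units: kg * m^2 / s^3

Checking each option against kg * m^2 / s^3:
  A. kg·m²/s²: ✗ does not match
  B. W·s: ✗ does not match
  C. hp: ✓ matches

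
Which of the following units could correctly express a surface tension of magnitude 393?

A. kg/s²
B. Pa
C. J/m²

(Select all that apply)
A, C

surface tension has SI base units: kg / s^2

Checking each option against kg / s^2:
  A. kg/s²: ✓ matches
  B. Pa: ✗ does not match
  C. J/m²: ✓ matches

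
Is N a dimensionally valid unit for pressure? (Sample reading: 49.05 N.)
No

pressure has SI base units: kg / (m * s^2)
N does NOT reduce to kg / (m * s^2); a valid unit for pressure would be e.g. Pa.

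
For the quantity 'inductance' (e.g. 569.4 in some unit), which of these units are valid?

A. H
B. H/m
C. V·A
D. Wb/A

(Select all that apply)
A, D

inductance has SI base units: kg * m^2 / (A^2 * s^2)

Checking each option against kg * m^2 / (A^2 * s^2):
  A. H: ✓ matches
  B. H/m: ✗ does not match
  C. V·A: ✗ does not match
  D. Wb/A: ✓ matches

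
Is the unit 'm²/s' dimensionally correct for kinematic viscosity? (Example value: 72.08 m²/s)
Yes

kinematic viscosity has SI base units: m^2 / s
m²/s reduces to the same SI base units, so it is a valid unit for kinematic viscosity.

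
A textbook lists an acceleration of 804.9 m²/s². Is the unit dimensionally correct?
No

acceleration has SI base units: m / s^2
m²/s² does NOT reduce to m / s^2; a valid unit for acceleration would be e.g. m/s².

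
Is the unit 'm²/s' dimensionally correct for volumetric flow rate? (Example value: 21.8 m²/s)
No

volumetric flow rate has SI base units: m^3 / s
m²/s does NOT reduce to m^3 / s; a valid unit for volumetric flow rate would be e.g. m³/s.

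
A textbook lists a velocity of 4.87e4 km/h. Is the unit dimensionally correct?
Yes

velocity has SI base units: m / s
km/h reduces to the same SI base units, so it is a valid unit for velocity.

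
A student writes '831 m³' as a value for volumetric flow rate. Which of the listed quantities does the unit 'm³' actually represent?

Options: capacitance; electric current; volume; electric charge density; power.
volume

volumetric flow rate should have units dimensionally equivalent to m^3 / s (e.g. m³/s).
The given unit 'm³' reduces to m^3. Of the listed options, that is the dimensionality of volume.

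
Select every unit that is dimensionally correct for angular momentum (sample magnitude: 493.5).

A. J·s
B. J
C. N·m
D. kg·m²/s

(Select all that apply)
A, D

angular momentum has SI base units: kg * m^2 / s

Checking each option against kg * m^2 / s:
  A. J·s: ✓ matches
  B. J: ✗ does not match
  C. N·m: ✗ does not match
  D. kg·m²/s: ✓ matches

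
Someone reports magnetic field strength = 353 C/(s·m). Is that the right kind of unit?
Yes

magnetic field strength has SI base units: A / m
C/(s·m) reduces to the same SI base units, so it is a valid unit for magnetic field strength.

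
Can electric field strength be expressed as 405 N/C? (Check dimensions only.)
Yes

electric field strength has SI base units: kg * m / (A * s^3)
N/C reduces to the same SI base units, so it is a valid unit for electric field strength.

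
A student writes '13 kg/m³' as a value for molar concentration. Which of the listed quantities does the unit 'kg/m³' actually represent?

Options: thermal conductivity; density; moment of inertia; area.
density

molar concentration should have units dimensionally equivalent to mol / m^3 (e.g. mol/m³).
The given unit 'kg/m³' reduces to kg / m^3. Of the listed options, that is the dimensionality of density.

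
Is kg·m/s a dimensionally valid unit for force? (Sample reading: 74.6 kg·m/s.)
No

force has SI base units: kg * m / s^2
kg·m/s does NOT reduce to kg * m / s^2; a valid unit for force would be e.g. N.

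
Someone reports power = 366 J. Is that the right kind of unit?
No

power has SI base units: kg * m^2 / s^3
J does NOT reduce to kg * m^2 / s^3; a valid unit for power would be e.g. W.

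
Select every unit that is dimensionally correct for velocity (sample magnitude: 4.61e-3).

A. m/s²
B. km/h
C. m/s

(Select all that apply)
B, C

velocity has SI base units: m / s

Checking each option against m / s:
  A. m/s²: ✗ does not match
  B. km/h: ✓ matches
  C. m/s: ✓ matches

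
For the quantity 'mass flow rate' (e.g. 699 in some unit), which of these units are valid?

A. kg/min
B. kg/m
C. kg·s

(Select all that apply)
A

mass flow rate has SI base units: kg / s

Checking each option against kg / s:
  A. kg/min: ✓ matches
  B. kg/m: ✗ does not match
  C. kg·s: ✗ does not match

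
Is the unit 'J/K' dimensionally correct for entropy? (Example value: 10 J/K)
Yes

entropy has SI base units: kg * m^2 / (s^2 * K)
J/K reduces to the same SI base units, so it is a valid unit for entropy.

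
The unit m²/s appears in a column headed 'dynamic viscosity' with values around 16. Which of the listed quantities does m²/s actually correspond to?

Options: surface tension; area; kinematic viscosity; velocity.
kinematic viscosity

dynamic viscosity should have units dimensionally equivalent to kg / (m * s) (e.g. Pa·s).
The given unit 'm²/s' reduces to m^2 / s. Of the listed options, that is the dimensionality of kinematic viscosity.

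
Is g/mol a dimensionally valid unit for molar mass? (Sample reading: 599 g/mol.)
Yes

molar mass has SI base units: kg / mol
g/mol reduces to the same SI base units, so it is a valid unit for molar mass.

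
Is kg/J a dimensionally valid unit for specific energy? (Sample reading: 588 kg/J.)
No

specific energy has SI base units: m^2 / s^2
kg/J does NOT reduce to m^2 / s^2; a valid unit for specific energy would be e.g. J/kg.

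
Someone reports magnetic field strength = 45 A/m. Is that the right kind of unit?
Yes

magnetic field strength has SI base units: A / m
A/m reduces to the same SI base units, so it is a valid unit for magnetic field strength.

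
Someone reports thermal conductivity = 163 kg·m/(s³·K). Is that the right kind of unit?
Yes

thermal conductivity has SI base units: kg * m / (s^3 * K)
kg·m/(s³·K) reduces to the same SI base units, so it is a valid unit for thermal conductivity.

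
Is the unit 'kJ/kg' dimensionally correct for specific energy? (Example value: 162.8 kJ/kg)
Yes

specific energy has SI base units: m^2 / s^2
kJ/kg reduces to the same SI base units, so it is a valid unit for specific energy.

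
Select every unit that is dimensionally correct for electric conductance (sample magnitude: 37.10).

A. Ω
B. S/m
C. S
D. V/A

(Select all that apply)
C

electric conductance has SI base units: A^2 * s^3 / (kg * m^2)

Checking each option against A^2 * s^3 / (kg * m^2):
  A. Ω: ✗ does not match
  B. S/m: ✗ does not match
  C. S: ✓ matches
  D. V/A: ✗ does not match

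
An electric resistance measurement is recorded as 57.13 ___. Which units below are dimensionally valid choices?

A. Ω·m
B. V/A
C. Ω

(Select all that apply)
B, C

electric resistance has SI base units: kg * m^2 / (A^2 * s^3)

Checking each option against kg * m^2 / (A^2 * s^3):
  A. Ω·m: ✗ does not match
  B. V/A: ✓ matches
  C. Ω: ✓ matches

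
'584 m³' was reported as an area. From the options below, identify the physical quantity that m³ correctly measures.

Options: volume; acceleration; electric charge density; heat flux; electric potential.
volume

area should have units dimensionally equivalent to m^2 (e.g. m²).
The given unit 'm³' reduces to m^3. Of the listed options, that is the dimensionality of volume.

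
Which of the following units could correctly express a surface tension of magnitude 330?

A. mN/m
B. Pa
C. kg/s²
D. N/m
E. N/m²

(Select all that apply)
A, C, D

surface tension has SI base units: kg / s^2

Checking each option against kg / s^2:
  A. mN/m: ✓ matches
  B. Pa: ✗ does not match
  C. kg/s²: ✓ matches
  D. N/m: ✓ matches
  E. N/m²: ✗ does not match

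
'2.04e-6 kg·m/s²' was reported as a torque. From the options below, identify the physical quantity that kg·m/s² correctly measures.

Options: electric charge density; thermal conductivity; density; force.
force

torque should have units dimensionally equivalent to kg * m^2 / s^2 (e.g. N·m).
The given unit 'kg·m/s²' reduces to kg * m / s^2. Of the listed options, that is the dimensionality of force.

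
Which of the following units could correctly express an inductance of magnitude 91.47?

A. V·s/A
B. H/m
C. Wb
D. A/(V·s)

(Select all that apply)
A

inductance has SI base units: kg * m^2 / (A^2 * s^2)

Checking each option against kg * m^2 / (A^2 * s^2):
  A. V·s/A: ✓ matches
  B. H/m: ✗ does not match
  C. Wb: ✗ does not match
  D. A/(V·s): ✗ does not match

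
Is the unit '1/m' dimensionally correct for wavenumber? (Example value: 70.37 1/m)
Yes

wavenumber has SI base units: 1 / m
1/m reduces to the same SI base units, so it is a valid unit for wavenumber.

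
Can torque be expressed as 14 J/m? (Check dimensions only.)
No

torque has SI base units: kg * m^2 / s^2
J/m does NOT reduce to kg * m^2 / s^2; a valid unit for torque would be e.g. N·m.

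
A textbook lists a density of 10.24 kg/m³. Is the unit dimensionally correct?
Yes

density has SI base units: kg / m^3
kg/m³ reduces to the same SI base units, so it is a valid unit for density.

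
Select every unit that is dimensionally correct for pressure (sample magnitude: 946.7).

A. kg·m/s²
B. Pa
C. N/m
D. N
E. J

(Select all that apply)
B

pressure has SI base units: kg / (m * s^2)

Checking each option against kg / (m * s^2):
  A. kg·m/s²: ✗ does not match
  B. Pa: ✓ matches
  C. N/m: ✗ does not match
  D. N: ✗ does not match
  E. J: ✗ does not match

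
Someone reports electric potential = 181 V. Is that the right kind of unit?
Yes

electric potential has SI base units: kg * m^2 / (A * s^3)
V reduces to the same SI base units, so it is a valid unit for electric potential.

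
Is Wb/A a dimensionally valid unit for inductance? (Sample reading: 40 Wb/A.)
Yes

inductance has SI base units: kg * m^2 / (A^2 * s^2)
Wb/A reduces to the same SI base units, so it is a valid unit for inductance.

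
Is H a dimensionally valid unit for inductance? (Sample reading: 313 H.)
Yes

inductance has SI base units: kg * m^2 / (A^2 * s^2)
H reduces to the same SI base units, so it is a valid unit for inductance.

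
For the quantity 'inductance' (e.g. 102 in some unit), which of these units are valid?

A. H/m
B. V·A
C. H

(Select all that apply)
C

inductance has SI base units: kg * m^2 / (A^2 * s^2)

Checking each option against kg * m^2 / (A^2 * s^2):
  A. H/m: ✗ does not match
  B. V·A: ✗ does not match
  C. H: ✓ matches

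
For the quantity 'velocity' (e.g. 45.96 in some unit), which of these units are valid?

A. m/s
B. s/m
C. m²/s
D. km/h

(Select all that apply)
A, D

velocity has SI base units: m / s

Checking each option against m / s:
  A. m/s: ✓ matches
  B. s/m: ✗ does not match
  C. m²/s: ✗ does not match
  D. km/h: ✓ matches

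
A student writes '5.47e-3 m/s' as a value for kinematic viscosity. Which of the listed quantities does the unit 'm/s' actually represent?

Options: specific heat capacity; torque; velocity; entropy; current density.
velocity

kinematic viscosity should have units dimensionally equivalent to m^2 / s (e.g. m²/s).
The given unit 'm/s' reduces to m / s. Of the listed options, that is the dimensionality of velocity.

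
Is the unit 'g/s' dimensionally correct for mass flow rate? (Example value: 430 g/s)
Yes

mass flow rate has SI base units: kg / s
g/s reduces to the same SI base units, so it is a valid unit for mass flow rate.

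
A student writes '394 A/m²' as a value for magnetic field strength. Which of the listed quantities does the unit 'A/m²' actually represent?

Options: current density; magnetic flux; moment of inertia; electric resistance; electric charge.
current density

magnetic field strength should have units dimensionally equivalent to A / m (e.g. A/m).
The given unit 'A/m²' reduces to A / m^2. Of the listed options, that is the dimensionality of current density.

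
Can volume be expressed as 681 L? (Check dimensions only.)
Yes

volume has SI base units: m^3
L reduces to the same SI base units, so it is a valid unit for volume.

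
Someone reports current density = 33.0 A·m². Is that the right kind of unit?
No

current density has SI base units: A / m^2
A·m² does NOT reduce to A / m^2; a valid unit for current density would be e.g. A/m².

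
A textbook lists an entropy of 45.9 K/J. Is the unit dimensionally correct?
No

entropy has SI base units: kg * m^2 / (s^2 * K)
K/J does NOT reduce to kg * m^2 / (s^2 * K); a valid unit for entropy would be e.g. J/K.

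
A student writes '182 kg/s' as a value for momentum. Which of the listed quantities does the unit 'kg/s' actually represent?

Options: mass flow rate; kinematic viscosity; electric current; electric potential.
mass flow rate

momentum should have units dimensionally equivalent to kg * m / s (e.g. kg·m/s).
The given unit 'kg/s' reduces to kg / s. Of the listed options, that is the dimensionality of mass flow rate.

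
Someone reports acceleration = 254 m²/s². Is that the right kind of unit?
No

acceleration has SI base units: m / s^2
m²/s² does NOT reduce to m / s^2; a valid unit for acceleration would be e.g. m/s².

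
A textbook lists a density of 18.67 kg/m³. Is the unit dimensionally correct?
Yes

density has SI base units: kg / m^3
kg/m³ reduces to the same SI base units, so it is a valid unit for density.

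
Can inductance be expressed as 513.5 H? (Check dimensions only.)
Yes

inductance has SI base units: kg * m^2 / (A^2 * s^2)
H reduces to the same SI base units, so it is a valid unit for inductance.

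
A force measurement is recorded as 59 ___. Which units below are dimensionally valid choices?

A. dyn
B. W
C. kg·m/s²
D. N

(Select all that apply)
A, C, D

force has SI base units: kg * m / s^2

Checking each option against kg * m / s^2:
  A. dyn: ✓ matches
  B. W: ✗ does not match
  C. kg·m/s²: ✓ matches
  D. N: ✓ matches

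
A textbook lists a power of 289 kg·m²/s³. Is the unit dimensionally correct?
Yes

power has SI base units: kg * m^2 / s^3
kg·m²/s³ reduces to the same SI base units, so it is a valid unit for power.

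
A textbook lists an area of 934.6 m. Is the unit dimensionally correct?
No

area has SI base units: m^2
m does NOT reduce to m^2; a valid unit for area would be e.g. m².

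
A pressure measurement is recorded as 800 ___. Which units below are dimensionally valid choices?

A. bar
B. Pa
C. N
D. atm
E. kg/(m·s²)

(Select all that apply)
A, B, D, E

pressure has SI base units: kg / (m * s^2)

Checking each option against kg / (m * s^2):
  A. bar: ✓ matches
  B. Pa: ✓ matches
  C. N: ✗ does not match
  D. atm: ✓ matches
  E. kg/(m·s²): ✓ matches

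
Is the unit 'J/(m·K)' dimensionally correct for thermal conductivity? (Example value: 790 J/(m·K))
No

thermal conductivity has SI base units: kg * m / (s^3 * K)
J/(m·K) does NOT reduce to kg * m / (s^3 * K); a valid unit for thermal conductivity would be e.g. W/(m·K).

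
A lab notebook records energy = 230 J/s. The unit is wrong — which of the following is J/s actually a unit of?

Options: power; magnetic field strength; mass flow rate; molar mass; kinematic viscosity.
power

energy should have units dimensionally equivalent to kg * m^2 / s^2 (e.g. J).
The given unit 'J/s' reduces to kg * m^2 / s^3. Of the listed options, that is the dimensionality of power.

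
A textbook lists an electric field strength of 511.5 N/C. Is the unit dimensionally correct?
Yes

electric field strength has SI base units: kg * m / (A * s^3)
N/C reduces to the same SI base units, so it is a valid unit for electric field strength.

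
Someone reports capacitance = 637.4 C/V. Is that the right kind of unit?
Yes

capacitance has SI base units: A^2 * s^4 / (kg * m^2)
C/V reduces to the same SI base units, so it is a valid unit for capacitance.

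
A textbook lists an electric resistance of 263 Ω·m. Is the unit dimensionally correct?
No

electric resistance has SI base units: kg * m^2 / (A^2 * s^3)
Ω·m does NOT reduce to kg * m^2 / (A^2 * s^3); a valid unit for electric resistance would be e.g. Ω.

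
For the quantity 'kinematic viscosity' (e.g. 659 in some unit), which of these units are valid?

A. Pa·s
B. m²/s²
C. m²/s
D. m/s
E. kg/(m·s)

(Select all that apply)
C

kinematic viscosity has SI base units: m^2 / s

Checking each option against m^2 / s:
  A. Pa·s: ✗ does not match
  B. m²/s²: ✗ does not match
  C. m²/s: ✓ matches
  D. m/s: ✗ does not match
  E. kg/(m·s): ✗ does not match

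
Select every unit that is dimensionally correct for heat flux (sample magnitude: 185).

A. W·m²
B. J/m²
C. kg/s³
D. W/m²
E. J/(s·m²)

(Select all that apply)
C, D, E

heat flux has SI base units: kg / s^3

Checking each option against kg / s^3:
  A. W·m²: ✗ does not match
  B. J/m²: ✗ does not match
  C. kg/s³: ✓ matches
  D. W/m²: ✓ matches
  E. J/(s·m²): ✓ matches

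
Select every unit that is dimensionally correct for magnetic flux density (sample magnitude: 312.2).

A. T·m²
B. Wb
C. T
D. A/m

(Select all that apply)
C

magnetic flux density has SI base units: kg / (A * s^2)

Checking each option against kg / (A * s^2):
  A. T·m²: ✗ does not match
  B. Wb: ✗ does not match
  C. T: ✓ matches
  D. A/m: ✗ does not match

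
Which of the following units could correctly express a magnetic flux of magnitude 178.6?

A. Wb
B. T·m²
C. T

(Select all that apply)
A, B

magnetic flux has SI base units: kg * m^2 / (A * s^2)

Checking each option against kg * m^2 / (A * s^2):
  A. Wb: ✓ matches
  B. T·m²: ✓ matches
  C. T: ✗ does not match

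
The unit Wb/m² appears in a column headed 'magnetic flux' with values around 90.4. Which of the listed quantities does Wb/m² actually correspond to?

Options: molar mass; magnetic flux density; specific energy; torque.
magnetic flux density

magnetic flux should have units dimensionally equivalent to kg * m^2 / (A * s^2) (e.g. Wb).
The given unit 'Wb/m²' reduces to kg / (A * s^2). Of the listed options, that is the dimensionality of magnetic flux density.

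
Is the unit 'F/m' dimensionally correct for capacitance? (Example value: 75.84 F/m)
No

capacitance has SI base units: A^2 * s^4 / (kg * m^2)
F/m does NOT reduce to A^2 * s^4 / (kg * m^2); a valid unit for capacitance would be e.g. F.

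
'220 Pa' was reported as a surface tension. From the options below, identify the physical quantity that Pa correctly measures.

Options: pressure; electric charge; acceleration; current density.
pressure

surface tension should have units dimensionally equivalent to kg / s^2 (e.g. N/m).
The given unit 'Pa' reduces to kg / (m * s^2). Of the listed options, that is the dimensionality of pressure.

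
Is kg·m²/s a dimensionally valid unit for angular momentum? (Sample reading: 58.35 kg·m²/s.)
Yes

angular momentum has SI base units: kg * m^2 / s
kg·m²/s reduces to the same SI base units, so it is a valid unit for angular momentum.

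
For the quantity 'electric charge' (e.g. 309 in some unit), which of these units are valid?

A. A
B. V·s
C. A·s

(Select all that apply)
C

electric charge has SI base units: A * s

Checking each option against A * s:
  A. A: ✗ does not match
  B. V·s: ✗ does not match
  C. A·s: ✓ matches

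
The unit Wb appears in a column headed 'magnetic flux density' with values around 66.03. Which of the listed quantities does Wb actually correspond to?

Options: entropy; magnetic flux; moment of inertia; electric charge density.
magnetic flux

magnetic flux density should have units dimensionally equivalent to kg / (A * s^2) (e.g. T).
The given unit 'Wb' reduces to kg * m^2 / (A * s^2). Of the listed options, that is the dimensionality of magnetic flux.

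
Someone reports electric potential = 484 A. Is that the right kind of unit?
No

electric potential has SI base units: kg * m^2 / (A * s^3)
A does NOT reduce to kg * m^2 / (A * s^3); a valid unit for electric potential would be e.g. V.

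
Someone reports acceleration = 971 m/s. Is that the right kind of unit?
No

acceleration has SI base units: m / s^2
m/s does NOT reduce to m / s^2; a valid unit for acceleration would be e.g. m/s².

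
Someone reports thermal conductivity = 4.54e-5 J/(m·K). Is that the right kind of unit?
No

thermal conductivity has SI base units: kg * m / (s^3 * K)
J/(m·K) does NOT reduce to kg * m / (s^3 * K); a valid unit for thermal conductivity would be e.g. W/(m·K).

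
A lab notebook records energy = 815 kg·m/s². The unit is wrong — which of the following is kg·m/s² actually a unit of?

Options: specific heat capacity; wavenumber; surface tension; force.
force

energy should have units dimensionally equivalent to kg * m^2 / s^2 (e.g. J).
The given unit 'kg·m/s²' reduces to kg * m / s^2. Of the listed options, that is the dimensionality of force.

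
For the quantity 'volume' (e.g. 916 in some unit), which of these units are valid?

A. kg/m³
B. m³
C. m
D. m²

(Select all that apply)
B

volume has SI base units: m^3

Checking each option against m^3:
  A. kg/m³: ✗ does not match
  B. m³: ✓ matches
  C. m: ✗ does not match
  D. m²: ✗ does not match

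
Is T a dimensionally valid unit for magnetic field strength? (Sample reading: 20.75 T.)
No

magnetic field strength has SI base units: A / m
T does NOT reduce to A / m; a valid unit for magnetic field strength would be e.g. A/m.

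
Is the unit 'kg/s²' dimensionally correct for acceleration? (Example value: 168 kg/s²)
No

acceleration has SI base units: m / s^2
kg/s² does NOT reduce to m / s^2; a valid unit for acceleration would be e.g. m/s².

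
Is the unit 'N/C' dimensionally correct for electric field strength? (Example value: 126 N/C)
Yes

electric field strength has SI base units: kg * m / (A * s^3)
N/C reduces to the same SI base units, so it is a valid unit for electric field strength.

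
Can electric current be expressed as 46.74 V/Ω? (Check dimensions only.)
Yes

electric current has SI base units: A
V/Ω reduces to the same SI base units, so it is a valid unit for electric current.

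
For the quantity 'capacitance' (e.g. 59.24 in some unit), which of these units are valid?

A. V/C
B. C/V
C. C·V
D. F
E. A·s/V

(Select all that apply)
B, D, E

capacitance has SI base units: A^2 * s^4 / (kg * m^2)

Checking each option against A^2 * s^4 / (kg * m^2):
  A. V/C: ✗ does not match
  B. C/V: ✓ matches
  C. C·V: ✗ does not match
  D. F: ✓ matches
  E. A·s/V: ✓ matches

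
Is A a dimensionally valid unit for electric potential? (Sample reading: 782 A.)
No

electric potential has SI base units: kg * m^2 / (A * s^3)
A does NOT reduce to kg * m^2 / (A * s^3); a valid unit for electric potential would be e.g. V.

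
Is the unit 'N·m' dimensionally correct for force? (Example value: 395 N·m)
No

force has SI base units: kg * m / s^2
N·m does NOT reduce to kg * m / s^2; a valid unit for force would be e.g. N.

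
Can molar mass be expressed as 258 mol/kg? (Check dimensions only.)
No

molar mass has SI base units: kg / mol
mol/kg does NOT reduce to kg / mol; a valid unit for molar mass would be e.g. kg/mol.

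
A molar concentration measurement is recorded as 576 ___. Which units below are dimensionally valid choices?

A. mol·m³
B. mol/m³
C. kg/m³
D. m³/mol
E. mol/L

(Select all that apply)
B, E

molar concentration has SI base units: mol / m^3

Checking each option against mol / m^3:
  A. mol·m³: ✗ does not match
  B. mol/m³: ✓ matches
  C. kg/m³: ✗ does not match
  D. m³/mol: ✗ does not match
  E. mol/L: ✓ matches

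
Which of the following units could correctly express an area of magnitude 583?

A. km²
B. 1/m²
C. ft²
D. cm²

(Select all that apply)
A, C, D

area has SI base units: m^2

Checking each option against m^2:
  A. km²: ✓ matches
  B. 1/m²: ✗ does not match
  C. ft²: ✓ matches
  D. cm²: ✓ matches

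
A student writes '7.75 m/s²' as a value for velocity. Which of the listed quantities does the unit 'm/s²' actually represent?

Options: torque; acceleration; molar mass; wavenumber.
acceleration

velocity should have units dimensionally equivalent to m / s (e.g. m/s).
The given unit 'm/s²' reduces to m / s^2. Of the listed options, that is the dimensionality of acceleration.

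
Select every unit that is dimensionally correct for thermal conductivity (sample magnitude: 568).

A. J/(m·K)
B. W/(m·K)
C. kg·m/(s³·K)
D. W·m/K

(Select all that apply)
B, C

thermal conductivity has SI base units: kg * m / (s^3 * K)

Checking each option against kg * m / (s^3 * K):
  A. J/(m·K): ✗ does not match
  B. W/(m·K): ✓ matches
  C. kg·m/(s³·K): ✓ matches
  D. W·m/K: ✗ does not match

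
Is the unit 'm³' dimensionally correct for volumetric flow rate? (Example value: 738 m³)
No

volumetric flow rate has SI base units: m^3 / s
m³ does NOT reduce to m^3 / s; a valid unit for volumetric flow rate would be e.g. m³/s.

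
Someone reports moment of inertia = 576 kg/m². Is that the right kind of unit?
No

moment of inertia has SI base units: kg * m^2
kg/m² does NOT reduce to kg * m^2; a valid unit for moment of inertia would be e.g. kg·m².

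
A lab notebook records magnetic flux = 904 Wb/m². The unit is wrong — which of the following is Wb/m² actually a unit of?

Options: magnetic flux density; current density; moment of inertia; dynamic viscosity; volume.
magnetic flux density

magnetic flux should have units dimensionally equivalent to kg * m^2 / (A * s^2) (e.g. Wb).
The given unit 'Wb/m²' reduces to kg / (A * s^2). Of the listed options, that is the dimensionality of magnetic flux density.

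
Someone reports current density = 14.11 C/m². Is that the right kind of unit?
No

current density has SI base units: A / m^2
C/m² does NOT reduce to A / m^2; a valid unit for current density would be e.g. A/m².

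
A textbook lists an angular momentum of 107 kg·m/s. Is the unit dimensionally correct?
No

angular momentum has SI base units: kg * m^2 / s
kg·m/s does NOT reduce to kg * m^2 / s; a valid unit for angular momentum would be e.g. kg·m²/s.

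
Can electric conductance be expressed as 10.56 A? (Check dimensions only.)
No

electric conductance has SI base units: A^2 * s^3 / (kg * m^2)
A does NOT reduce to A^2 * s^3 / (kg * m^2); a valid unit for electric conductance would be e.g. S.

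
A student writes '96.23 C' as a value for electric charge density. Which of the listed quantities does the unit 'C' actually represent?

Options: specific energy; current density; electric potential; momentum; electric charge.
electric charge

electric charge density should have units dimensionally equivalent to A * s / m^3 (e.g. C/m³).
The given unit 'C' reduces to A * s. Of the listed options, that is the dimensionality of electric charge.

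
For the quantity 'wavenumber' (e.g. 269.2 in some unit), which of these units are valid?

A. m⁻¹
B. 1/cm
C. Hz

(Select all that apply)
A, B

wavenumber has SI base units: 1 / m

Checking each option against 1 / m:
  A. m⁻¹: ✓ matches
  B. 1/cm: ✓ matches
  C. Hz: ✗ does not match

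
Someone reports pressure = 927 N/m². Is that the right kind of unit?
Yes

pressure has SI base units: kg / (m * s^2)
N/m² reduces to the same SI base units, so it is a valid unit for pressure.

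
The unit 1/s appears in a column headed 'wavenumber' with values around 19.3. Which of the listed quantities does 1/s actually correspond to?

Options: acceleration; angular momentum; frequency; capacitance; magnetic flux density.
frequency

wavenumber should have units dimensionally equivalent to 1 / m (e.g. 1/m).
The given unit '1/s' reduces to 1 / s. Of the listed options, that is the dimensionality of frequency.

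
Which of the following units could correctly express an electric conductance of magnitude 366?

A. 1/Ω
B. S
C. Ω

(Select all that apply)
A, B

electric conductance has SI base units: A^2 * s^3 / (kg * m^2)

Checking each option against A^2 * s^3 / (kg * m^2):
  A. 1/Ω: ✓ matches
  B. S: ✓ matches
  C. Ω: ✗ does not match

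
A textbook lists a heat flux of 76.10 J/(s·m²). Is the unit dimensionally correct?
Yes

heat flux has SI base units: kg / s^3
J/(s·m²) reduces to the same SI base units, so it is a valid unit for heat flux.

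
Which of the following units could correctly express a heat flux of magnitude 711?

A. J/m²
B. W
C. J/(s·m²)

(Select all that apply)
C

heat flux has SI base units: kg / s^3

Checking each option against kg / s^3:
  A. J/m²: ✗ does not match
  B. W: ✗ does not match
  C. J/(s·m²): ✓ matches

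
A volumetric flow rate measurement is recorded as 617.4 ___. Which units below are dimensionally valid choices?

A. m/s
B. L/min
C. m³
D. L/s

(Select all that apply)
B, D

volumetric flow rate has SI base units: m^3 / s

Checking each option against m^3 / s:
  A. m/s: ✗ does not match
  B. L/min: ✓ matches
  C. m³: ✗ does not match
  D. L/s: ✓ matches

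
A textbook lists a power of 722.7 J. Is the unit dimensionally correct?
No

power has SI base units: kg * m^2 / s^3
J does NOT reduce to kg * m^2 / s^3; a valid unit for power would be e.g. W.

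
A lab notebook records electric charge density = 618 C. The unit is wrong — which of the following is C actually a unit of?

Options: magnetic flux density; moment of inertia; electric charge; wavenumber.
electric charge

electric charge density should have units dimensionally equivalent to A * s / m^3 (e.g. C/m³).
The given unit 'C' reduces to A * s. Of the listed options, that is the dimensionality of electric charge.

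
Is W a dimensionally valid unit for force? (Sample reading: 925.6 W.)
No

force has SI base units: kg * m / s^2
W does NOT reduce to kg * m / s^2; a valid unit for force would be e.g. N.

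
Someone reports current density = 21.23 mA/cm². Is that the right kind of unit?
Yes

current density has SI base units: A / m^2
mA/cm² reduces to the same SI base units, so it is a valid unit for current density.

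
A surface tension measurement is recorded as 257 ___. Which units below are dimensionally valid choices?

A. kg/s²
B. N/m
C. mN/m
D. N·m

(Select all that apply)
A, B, C

surface tension has SI base units: kg / s^2

Checking each option against kg / s^2:
  A. kg/s²: ✓ matches
  B. N/m: ✓ matches
  C. mN/m: ✓ matches
  D. N·m: ✗ does not match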